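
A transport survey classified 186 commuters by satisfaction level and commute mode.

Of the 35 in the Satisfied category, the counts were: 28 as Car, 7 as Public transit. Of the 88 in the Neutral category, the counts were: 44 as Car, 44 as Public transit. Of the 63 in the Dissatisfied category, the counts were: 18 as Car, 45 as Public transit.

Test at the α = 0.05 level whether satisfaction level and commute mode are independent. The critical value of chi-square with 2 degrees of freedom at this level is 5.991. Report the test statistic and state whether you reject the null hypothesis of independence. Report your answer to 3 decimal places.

24.003; reject H₀

Row totals: 35, 88, 63. Column totals: 90, 96. Grand total N = 186.
Expected counts (row total × column total / N):
  Satisfied, Car: 35×90/186 = 16.9355
  Satisfied, Public transit: 35×96/186 = 18.0645
  Neutral, Car: 88×90/186 = 42.5806
  Neutral, Public transit: 88×96/186 = 45.4194
  Dissatisfied, Car: 63×90/186 = 30.4839
  Dissatisfied, Public transit: 63×96/186 = 32.5161
Contributions (O − E)²/E:
  (28 − 16.9355)²/16.9355 = 7.2288
  (7 − 18.0645)²/18.0645 = 6.7770
  (44 − 42.5806)²/42.5806 = 0.0473
  (44 − 45.4194)²/45.4194 = 0.0444
  (18 − 30.4839)²/30.4839 = 5.1125
  (45 − 32.5161)²/32.5161 = 4.7929
χ² = 7.2288 + 6.7770 + 0.0473 + 0.0444 + 5.1125 + 4.7929 = 24.003
df = (3−1)(2−1) = 2. Since 24.003 > 5.991, reject the null hypothesis of independence at α = 0.05.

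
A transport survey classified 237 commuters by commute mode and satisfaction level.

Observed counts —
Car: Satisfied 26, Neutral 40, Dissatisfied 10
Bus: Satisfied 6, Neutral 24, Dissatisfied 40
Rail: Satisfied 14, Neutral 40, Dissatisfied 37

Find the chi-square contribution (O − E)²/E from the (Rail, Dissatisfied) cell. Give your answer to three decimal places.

Row total (Rail) = 91; column total (Dissatisfied) = 87; N = 237.
Expected count E = 91 × 87 / 237 = 33.4051.
Contribution = (O − E)²/E = (37 − 33.4051)² / 33.4051 = 0.387.

0.387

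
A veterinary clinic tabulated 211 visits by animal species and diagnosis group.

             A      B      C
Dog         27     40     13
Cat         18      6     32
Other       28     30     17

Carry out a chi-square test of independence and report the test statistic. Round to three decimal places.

Row totals: 80, 56, 75. Column totals: 73, 76, 62. Grand total N = 211.
Expected counts (row total × column total / N):
  Dog, A: 80×73/211 = 27.6777
  Dog, B: 80×76/211 = 28.8152
  Dog, C: 80×62/211 = 23.5071
  Cat, A: 56×73/211 = 19.3744
  Cat, B: 56×76/211 = 20.1706
  Cat, C: 56×62/211 = 16.4550
  Other, A: 75×73/211 = 25.9479
  Other, B: 75×76/211 = 27.0142
  Other, C: 75×62/211 = 22.0379
Contributions (O − E)²/E:
  (27 − 27.6777)²/27.6777 = 0.0166
  (40 − 28.8152)²/28.8152 = 4.3415
  (13 − 23.5071)²/23.5071 = 4.6964
  (18 − 19.3744)²/19.3744 = 0.0975
  (6 − 20.1706)²/20.1706 = 9.9554
  (32 − 16.4550)²/16.4550 = 14.6853
  (28 − 25.9479)²/25.9479 = 0.1623
  (30 − 27.0142)²/27.0142 = 0.3300
  (17 − 22.0379)²/22.0379 = 1.1517
χ² = 0.0166 + 4.3415 + 4.6964 + 0.0975 + 9.9554 + 14.6853 + 0.1623 + 0.3300 + 1.1517 = 35.437

35.437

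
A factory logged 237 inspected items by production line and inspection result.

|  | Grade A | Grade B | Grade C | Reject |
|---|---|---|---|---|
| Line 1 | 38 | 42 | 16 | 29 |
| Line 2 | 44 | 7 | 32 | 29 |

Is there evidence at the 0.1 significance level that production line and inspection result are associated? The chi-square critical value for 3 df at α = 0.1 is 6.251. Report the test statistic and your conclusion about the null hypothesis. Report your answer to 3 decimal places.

Row totals: 125, 112. Column totals: 82, 49, 48, 58. Grand total N = 237.
Expected counts (row total × column total / N):
  Line 1, Grade A: 125×82/237 = 43.2489
  Line 1, Grade B: 125×49/237 = 25.8439
  Line 1, Grade C: 125×48/237 = 25.3165
  Line 1, Reject: 125×58/237 = 30.5907
  Line 2, Grade A: 112×82/237 = 38.7511
  Line 2, Grade B: 112×49/237 = 23.1561
  Line 2, Grade C: 112×48/237 = 22.6835
  Line 2, Reject: 112×58/237 = 27.4093
Contributions (O − E)²/E:
  (38 − 43.2489)²/43.2489 = 0.6370
  (42 − 25.8439)²/25.8439 = 10.0999
  (16 − 25.3165)²/25.3165 = 3.4285
  (29 − 30.5907)²/30.5907 = 0.0827
  (44 − 38.7511)²/38.7511 = 0.7110
  (7 − 23.1561)²/23.1561 = 11.2722
  (32 − 22.6835)²/22.6835 = 3.8264
  (29 − 27.4093)²/27.4093 = 0.0923
χ² = 0.6370 + 10.0999 + 3.4285 + 0.0827 + 0.7110 + 11.2722 + 3.8264 + 0.0923 = 30.150
df = (2−1)(4−1) = 3. Since 30.150 > 6.251, reject the null hypothesis of independence at α = 0.1.

30.150; reject H₀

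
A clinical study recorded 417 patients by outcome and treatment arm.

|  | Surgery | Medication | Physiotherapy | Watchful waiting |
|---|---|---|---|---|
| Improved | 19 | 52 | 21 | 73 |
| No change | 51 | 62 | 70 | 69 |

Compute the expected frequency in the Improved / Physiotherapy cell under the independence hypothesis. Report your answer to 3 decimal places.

36.007

Row total (Improved) = 165; column total (Physiotherapy) = 91; grand total N = 417.
Expected count = (row total × column total) / N = 165 × 91 / 417 = 36.007.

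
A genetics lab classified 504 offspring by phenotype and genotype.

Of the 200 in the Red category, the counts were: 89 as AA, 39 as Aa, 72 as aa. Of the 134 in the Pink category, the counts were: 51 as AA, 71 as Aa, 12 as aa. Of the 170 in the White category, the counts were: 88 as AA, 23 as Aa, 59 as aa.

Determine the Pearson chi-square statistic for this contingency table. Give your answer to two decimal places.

77.63

Row totals: 200, 134, 170. Column totals: 228, 133, 143. Grand total N = 504.
Expected counts (row total × column total / N):
  Red, AA: 200×228/504 = 90.476
  Red, Aa: 200×133/504 = 52.778
  Red, aa: 200×143/504 = 56.746
  Pink, AA: 134×228/504 = 60.619
  Pink, Aa: 134×133/504 = 35.361
  Pink, aa: 134×143/504 = 38.020
  White, AA: 170×228/504 = 76.905
  White, Aa: 170×133/504 = 44.861
  White, aa: 170×143/504 = 48.234
Contributions (O − E)²/E:
  (89 − 90.476)²/90.476 = 0.0241
  (39 − 52.778)²/52.778 = 3.5968
  (72 − 56.746)²/56.746 = 4.1005
  (51 − 60.619)²/60.619 = 1.5263
  (71 − 35.361)²/35.361 = 35.9192
  (12 − 38.020)²/38.020 = 17.8075
  (88 − 76.905)²/76.905 = 1.6007
  (23 − 44.861)²/44.861 = 10.6530
  (59 − 48.234)²/48.234 = 2.4030
χ² = 0.0241 + 3.5968 + 4.1005 + 1.5263 + 35.9192 + 17.8075 + 1.6007 + 10.6530 + 2.4030 = 77.63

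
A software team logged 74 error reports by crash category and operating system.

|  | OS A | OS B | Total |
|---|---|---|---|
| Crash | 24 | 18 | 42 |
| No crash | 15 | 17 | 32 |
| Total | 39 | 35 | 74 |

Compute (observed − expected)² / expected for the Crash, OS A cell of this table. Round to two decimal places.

0.16

Row total (Crash) = 42; column total (OS A) = 39; N = 74.
Expected count E = 42 × 39 / 74 = 22.135.
Contribution = (O − E)²/E = (24 − 22.135)² / 22.135 = 0.16.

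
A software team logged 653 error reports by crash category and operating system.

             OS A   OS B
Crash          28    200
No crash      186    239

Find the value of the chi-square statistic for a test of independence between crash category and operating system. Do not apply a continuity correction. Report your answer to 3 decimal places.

66.763

Row totals: 228, 425. Column totals: 214, 439. Grand total N = 653.
Expected counts (row total × column total / N):
  Crash, OS A: 228×214/653 = 74.71975
  Crash, OS B: 228×439/653 = 153.28025
  No crash, OS A: 425×214/653 = 139.28025
  No crash, OS B: 425×439/653 = 285.71975
Contributions (O − E)²/E:
  (28 − 74.71975)²/74.71975 = 29.2123
  (200 − 153.28025)²/153.28025 = 14.2402
  (186 − 139.28025)²/139.28025 = 15.6715
  (239 − 285.71975)²/285.71975 = 7.6394
χ² = 29.2123 + 14.2402 + 15.6715 + 7.6394 = 66.763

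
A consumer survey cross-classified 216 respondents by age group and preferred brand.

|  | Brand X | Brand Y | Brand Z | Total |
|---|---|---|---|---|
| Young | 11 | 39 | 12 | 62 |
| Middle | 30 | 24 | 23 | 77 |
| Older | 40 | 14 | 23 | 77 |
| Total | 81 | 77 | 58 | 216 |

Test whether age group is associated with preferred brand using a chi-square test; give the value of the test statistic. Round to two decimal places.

32.55

Grand total N = 216.
Expected counts (row total × column total / N):
  Young, Brand X: 62×81/216 = 23.250
  Young, Brand Y: 62×77/216 = 22.102
  Young, Brand Z: 62×58/216 = 16.648
  Middle, Brand X: 77×81/216 = 28.875
  Middle, Brand Y: 77×77/216 = 27.449
  Middle, Brand Z: 77×58/216 = 20.676
  Older, Brand X: 77×81/216 = 28.875
  Older, Brand Y: 77×77/216 = 27.449
  Older, Brand Z: 77×58/216 = 20.676
Contributions (O − E)²/E:
  (11 − 23.250)²/23.250 = 6.4543
  (39 − 22.102)²/22.102 = 12.9193
  (12 − 16.648)²/16.648 = 1.2977
  (30 − 28.875)²/28.875 = 0.0438
  (24 − 27.449)²/27.449 = 0.4334
  (23 − 20.676)²/20.676 = 0.2612
  (40 − 28.875)²/28.875 = 4.2863
  (14 − 27.449)²/27.449 = 6.5895
  (23 − 20.676)²/20.676 = 0.2612
χ² = 6.4543 + 12.9193 + 1.2977 + 0.0438 + 0.4334 + 0.2612 + 4.2863 + 6.5895 + 0.2612 = 32.55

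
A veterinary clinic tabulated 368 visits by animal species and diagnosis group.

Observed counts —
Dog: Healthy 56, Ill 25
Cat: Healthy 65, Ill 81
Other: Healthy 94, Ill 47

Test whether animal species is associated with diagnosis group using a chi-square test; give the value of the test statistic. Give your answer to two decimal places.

19.39

Row totals: 81, 146, 141. Column totals: 215, 153. Grand total N = 368.
Expected counts (row total × column total / N):
  Dog, Healthy: 81×215/368 = 47.323
  Dog, Ill: 81×153/368 = 33.677
  Cat, Healthy: 146×215/368 = 85.299
  Cat, Ill: 146×153/368 = 60.701
  Other, Healthy: 141×215/368 = 82.378
  Other, Ill: 141×153/368 = 58.622
Contributions (O − E)²/E:
  (56 − 47.323)²/47.323 = 1.5910
  (25 − 33.677)²/33.677 = 2.2357
  (65 − 85.299)²/85.299 = 4.8306
  (81 − 60.701)²/60.701 = 6.7882
  (94 − 82.378)²/82.378 = 1.6396
  (47 − 58.622)²/58.622 = 2.3041
χ² = 1.5910 + 2.2357 + 4.8306 + 6.7882 + 1.6396 + 2.3041 = 19.39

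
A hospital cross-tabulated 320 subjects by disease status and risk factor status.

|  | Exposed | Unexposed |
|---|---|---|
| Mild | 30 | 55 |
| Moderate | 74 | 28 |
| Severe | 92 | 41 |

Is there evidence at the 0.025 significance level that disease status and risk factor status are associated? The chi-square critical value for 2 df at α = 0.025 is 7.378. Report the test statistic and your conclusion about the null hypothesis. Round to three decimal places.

Row totals: 85, 102, 133. Column totals: 196, 124. Grand total N = 320.
Expected counts (row total × column total / N):
  Mild, Exposed: 85×196/320 = 52.0625
  Mild, Unexposed: 85×124/320 = 32.9375
  Moderate, Exposed: 102×196/320 = 62.4750
  Moderate, Unexposed: 102×124/320 = 39.5250
  Severe, Exposed: 133×196/320 = 81.4625
  Severe, Unexposed: 133×124/320 = 51.5375
Contributions (O − E)²/E:
  (30 − 52.0625)²/52.0625 = 9.3494
  (55 − 32.9375)²/32.9375 = 14.7781
  (74 − 62.4750)²/62.4750 = 2.1261
  (28 − 39.5250)²/39.5250 = 3.3605
  (92 − 81.4625)²/81.4625 = 1.3631
  (41 − 51.5375)²/51.5375 = 2.1545
χ² = 9.3494 + 14.7781 + 2.1261 + 3.3605 + 1.3631 + 2.1545 = 33.132
df = (3−1)(2−1) = 2. Since 33.132 > 7.378, reject the null hypothesis of independence at α = 0.025.

33.132; reject H₀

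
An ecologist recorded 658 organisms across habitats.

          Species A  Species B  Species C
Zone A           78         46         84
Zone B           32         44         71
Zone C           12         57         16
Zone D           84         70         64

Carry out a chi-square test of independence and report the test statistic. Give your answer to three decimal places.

Row totals: 208, 147, 85, 218. Column totals: 206, 217, 235. Grand total N = 658.
Expected counts (row total × column total / N):
  Zone A, Species A: 208×206/658 = 65.1185
  Zone A, Species B: 208×217/658 = 68.5957
  Zone A, Species C: 208×235/658 = 74.2857
  Zone B, Species A: 147×206/658 = 46.0213
  Zone B, Species B: 147×217/658 = 48.4787
  Zone B, Species C: 147×235/658 = 52.5000
  Zone C, Species A: 85×206/658 = 26.6109
  Zone C, Species B: 85×217/658 = 28.0319
  Zone C, Species C: 85×235/658 = 30.3571
  Zone D, Species A: 218×206/658 = 68.2492
  Zone D, Species B: 218×217/658 = 71.8936
  Zone D, Species C: 218×235/658 = 77.8571
Contributions (O − E)²/E:
  (78 − 65.1185)²/65.1185 = 2.5482
  (46 − 68.5957)²/68.5957 = 7.4431
  (84 − 74.2857)²/74.2857 = 1.2703
  (32 − 46.0213)²/46.0213 = 4.2719
  (44 − 48.4787)²/48.4787 = 0.4138
  (71 − 52.5000)²/52.5000 = 6.5190
  (12 − 26.6109)²/26.6109 = 8.0222
  (57 − 28.0319)²/28.0319 = 29.9356
  (16 − 30.3571)²/30.3571 = 6.7901
  (84 − 68.2492)²/68.2492 = 3.6350
  (70 − 71.8936)²/71.8936 = 0.0499
  (64 − 77.8571)²/77.8571 = 2.4663
χ² = 2.5482 + 7.4431 + 1.2703 + 4.2719 + 0.4138 + 6.5190 + 8.0222 + 29.9356 + 6.7901 + 3.6350 + 0.0499 + 2.4663 = 73.365

73.365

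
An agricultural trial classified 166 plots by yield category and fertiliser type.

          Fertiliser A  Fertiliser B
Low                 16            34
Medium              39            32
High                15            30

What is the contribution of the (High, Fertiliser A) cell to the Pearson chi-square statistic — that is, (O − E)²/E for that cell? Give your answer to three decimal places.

Row total (High) = 45; column total (Fertiliser A) = 70; N = 166.
Expected count E = 45 × 70 / 166 = 18.97590.
Contribution = (O − E)²/E = (15 − 18.97590)² / 18.97590 = 0.833.

0.833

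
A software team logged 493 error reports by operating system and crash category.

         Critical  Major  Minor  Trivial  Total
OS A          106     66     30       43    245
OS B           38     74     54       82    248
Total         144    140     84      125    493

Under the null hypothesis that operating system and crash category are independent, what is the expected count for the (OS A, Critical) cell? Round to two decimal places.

Row total (OS A) = 245; column total (Critical) = 144; grand total N = 493.
Expected count = (row total × column total) / N = 245 × 144 / 493 = 71.56.

71.56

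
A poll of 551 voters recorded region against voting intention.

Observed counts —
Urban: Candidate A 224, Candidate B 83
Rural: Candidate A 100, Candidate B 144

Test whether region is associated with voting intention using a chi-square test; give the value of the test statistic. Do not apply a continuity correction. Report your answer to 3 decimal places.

Row totals: 307, 244. Column totals: 324, 227. Grand total N = 551.
Expected counts (row total × column total / N):
  Urban, Candidate A: 307×324/551 = 180.5227
  Urban, Candidate B: 307×227/551 = 126.4773
  Rural, Candidate A: 244×324/551 = 143.4773
  Rural, Candidate B: 244×227/551 = 100.5227
Contributions (O − E)²/E:
  (224 − 180.5227)²/180.5227 = 10.4711
  (83 − 126.4773)²/126.4773 = 14.9456
  (100 − 143.4773)²/143.4773 = 13.1747
  (144 − 100.5227)²/100.5227 = 18.8045
χ² = 10.4711 + 14.9456 + 13.1747 + 18.8045 = 57.396

57.396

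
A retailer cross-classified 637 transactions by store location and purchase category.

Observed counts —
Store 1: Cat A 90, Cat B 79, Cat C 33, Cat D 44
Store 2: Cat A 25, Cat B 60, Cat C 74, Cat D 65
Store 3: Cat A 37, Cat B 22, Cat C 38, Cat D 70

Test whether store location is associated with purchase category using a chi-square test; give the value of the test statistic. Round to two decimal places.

86.84

Row totals: 246, 224, 167. Column totals: 152, 161, 145, 179. Grand total N = 637.
Expected counts (row total × column total / N):
  Store 1, Cat A: 246×152/637 = 58.700
  Store 1, Cat B: 246×161/637 = 62.176
  Store 1, Cat C: 246×145/637 = 55.997
  Store 1, Cat D: 246×179/637 = 69.127
  Store 2, Cat A: 224×152/637 = 53.451
  Store 2, Cat B: 224×161/637 = 56.615
  Store 2, Cat C: 224×145/637 = 50.989
  Store 2, Cat D: 224×179/637 = 62.945
  Store 3, Cat A: 167×152/637 = 39.849
  Store 3, Cat B: 167×161/637 = 42.209
  Store 3, Cat C: 167×145/637 = 38.014
  Store 3, Cat D: 167×179/637 = 46.928
Contributions (O − E)²/E:
  (90 − 58.700)²/58.700 = 16.6898
  (79 − 62.176)²/62.176 = 4.5524
  (33 − 55.997)²/55.997 = 9.4445
  (44 − 69.127)²/69.127 = 9.1334
  (25 − 53.451)²/53.451 = 15.1440
  (60 − 56.615)²/56.615 = 0.2024
  (74 − 50.989)²/50.989 = 10.3847
  (65 − 62.945)²/62.945 = 0.0671
  (37 − 39.849)²/39.849 = 0.2037
  (22 − 42.209)²/42.209 = 9.6757
  (38 − 38.014)²/38.014 = 0.0000
  (70 − 46.928)²/46.928 = 11.3433
χ² = 16.6898 + 4.5524 + 9.4445 + 9.1334 + 15.1440 + 0.2024 + 10.3847 + 0.0671 + 0.2037 + 9.6757 + 0.0000 + 11.3433 = 86.84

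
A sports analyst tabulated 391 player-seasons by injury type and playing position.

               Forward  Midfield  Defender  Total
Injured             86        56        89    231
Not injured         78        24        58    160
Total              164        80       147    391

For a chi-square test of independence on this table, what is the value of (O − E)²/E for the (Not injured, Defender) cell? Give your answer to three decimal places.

0.077

Row total (Not injured) = 160; column total (Defender) = 147; N = 391.
Expected count E = 160 × 147 / 391 = 60.1535.
Contribution = (O − E)²/E = (58 − 60.1535)² / 60.1535 = 0.077.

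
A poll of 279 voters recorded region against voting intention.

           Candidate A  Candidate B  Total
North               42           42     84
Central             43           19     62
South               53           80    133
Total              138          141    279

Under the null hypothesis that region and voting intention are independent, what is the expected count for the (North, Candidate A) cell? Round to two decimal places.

41.55

Row total (North) = 84; column total (Candidate A) = 138; grand total N = 279.
Expected count = (row total × column total) / N = 84 × 138 / 279 = 41.55.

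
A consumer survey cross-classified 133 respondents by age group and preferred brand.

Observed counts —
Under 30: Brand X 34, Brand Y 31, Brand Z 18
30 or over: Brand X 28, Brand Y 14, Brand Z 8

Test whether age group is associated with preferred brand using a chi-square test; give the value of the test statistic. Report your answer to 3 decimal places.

2.836

Row totals: 83, 50. Column totals: 62, 45, 26. Grand total N = 133.
Expected counts (row total × column total / N):
  Under 30, Brand X: 83×62/133 = 38.6917
  Under 30, Brand Y: 83×45/133 = 28.0827
  Under 30, Brand Z: 83×26/133 = 16.2256
  30 or over, Brand X: 50×62/133 = 23.3083
  30 or over, Brand Y: 50×45/133 = 16.9173
  30 or over, Brand Z: 50×26/133 = 9.7744
Contributions (O − E)²/E:
  (34 − 38.6917)²/38.6917 = 0.5689
  (31 − 28.0827)²/28.0827 = 0.3031
  (18 − 16.2256)²/16.2256 = 0.1940
  (28 − 23.3083)²/23.3083 = 0.9444
  (14 − 16.9173)²/16.9173 = 0.5031
  (8 − 9.7744)²/9.7744 = 0.3221
χ² = 0.5689 + 0.3031 + 0.1940 + 0.9444 + 0.5031 + 0.3221 = 2.836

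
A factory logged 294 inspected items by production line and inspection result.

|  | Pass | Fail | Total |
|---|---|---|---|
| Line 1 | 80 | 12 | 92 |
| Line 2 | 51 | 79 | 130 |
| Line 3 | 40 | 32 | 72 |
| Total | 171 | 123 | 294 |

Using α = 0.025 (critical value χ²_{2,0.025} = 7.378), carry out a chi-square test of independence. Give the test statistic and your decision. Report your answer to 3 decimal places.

50.695; reject H₀

Grand total N = 294.
Expected counts (row total × column total / N):
  Line 1, Pass: 92×171/294 = 53.5102
  Line 1, Fail: 92×123/294 = 38.4898
  Line 2, Pass: 130×171/294 = 75.6122
  Line 2, Fail: 130×123/294 = 54.3878
  Line 3, Pass: 72×171/294 = 41.8776
  Line 3, Fail: 72×123/294 = 30.1224
Contributions (O − E)²/E:
  (80 − 53.5102)²/53.5102 = 13.1136
  (12 − 38.4898)²/38.4898 = 18.2311
  (51 − 75.6122)²/75.6122 = 8.0114
  (79 − 54.3878)²/54.3878 = 11.1378
  (40 − 41.8776)²/41.8776 = 0.0842
  (32 − 30.1224)²/30.1224 = 0.1170
χ² = 13.1136 + 18.2311 + 8.0114 + 11.1378 + 0.0842 + 0.1170 = 50.695
df = (3−1)(2−1) = 2. Since 50.695 > 7.378, reject the null hypothesis of independence at α = 0.025.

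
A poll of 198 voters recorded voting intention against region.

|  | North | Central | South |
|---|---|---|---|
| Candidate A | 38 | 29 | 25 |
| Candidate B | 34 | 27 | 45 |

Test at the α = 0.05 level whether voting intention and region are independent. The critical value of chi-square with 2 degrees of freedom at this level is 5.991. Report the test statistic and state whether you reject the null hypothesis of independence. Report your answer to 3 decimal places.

Row totals: 92, 106. Column totals: 72, 56, 70. Grand total N = 198.
Expected counts (row total × column total / N):
  Candidate A, North: 92×72/198 = 33.4545
  Candidate A, Central: 92×56/198 = 26.0202
  Candidate A, South: 92×70/198 = 32.5253
  Candidate B, North: 106×72/198 = 38.5455
  Candidate B, Central: 106×56/198 = 29.9798
  Candidate B, South: 106×70/198 = 37.4747
Contributions (O − E)²/E:
  (38 − 33.4545)²/33.4545 = 0.6176
  (29 − 26.0202)²/26.0202 = 0.3412
  (25 − 32.5253)²/32.5253 = 1.7411
  (34 − 38.5455)²/38.5455 = 0.5360
  (27 − 29.9798)²/29.9798 = 0.2962
  (45 − 37.4747)²/37.4747 = 1.5112
χ² = 0.6176 + 0.3412 + 1.7411 + 0.5360 + 0.2962 + 1.5112 = 5.043
df = (2−1)(3−1) = 2. Since 5.043 < 5.991, fail to reject the null hypothesis of independence at α = 0.05.

5.043; fail to reject H₀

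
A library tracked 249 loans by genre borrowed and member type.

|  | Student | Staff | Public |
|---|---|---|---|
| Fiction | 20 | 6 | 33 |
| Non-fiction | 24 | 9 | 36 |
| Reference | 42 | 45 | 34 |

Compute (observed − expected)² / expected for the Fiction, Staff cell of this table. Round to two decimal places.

Row total (Fiction) = 59; column total (Staff) = 60; N = 249.
Expected count E = 59 × 60 / 249 = 14.217.
Contribution = (O − E)²/E = (6 − 14.217)² / 14.217 = 4.75.

4.75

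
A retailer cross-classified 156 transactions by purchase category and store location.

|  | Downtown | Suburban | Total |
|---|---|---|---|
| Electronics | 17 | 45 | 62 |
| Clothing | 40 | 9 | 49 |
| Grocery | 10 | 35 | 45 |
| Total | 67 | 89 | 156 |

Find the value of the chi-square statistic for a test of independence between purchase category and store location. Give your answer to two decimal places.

43.92

Grand total N = 156.
Expected counts (row total × column total / N):
  Electronics, Downtown: 62×67/156 = 26.628
  Electronics, Suburban: 62×89/156 = 35.372
  Clothing, Downtown: 49×67/156 = 21.045
  Clothing, Suburban: 49×89/156 = 27.955
  Grocery, Downtown: 45×67/156 = 19.327
  Grocery, Suburban: 45×89/156 = 25.673
Contributions (O − E)²/E:
  (17 − 26.628)²/26.628 = 3.4812
  (45 − 35.372)²/35.372 = 2.6207
  (40 − 21.045)²/21.045 = 17.0726
  (9 − 27.955)²/27.955 = 12.8525
  (10 − 19.327)²/19.327 = 4.5011
  (35 − 25.673)²/25.673 = 3.3885
χ² = 3.4812 + 2.6207 + 17.0726 + 12.8525 + 4.5011 + 3.3885 = 43.92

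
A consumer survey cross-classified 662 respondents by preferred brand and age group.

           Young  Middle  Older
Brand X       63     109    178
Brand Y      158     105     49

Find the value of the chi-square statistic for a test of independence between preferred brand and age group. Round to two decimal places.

Row totals: 350, 312. Column totals: 221, 214, 227. Grand total N = 662.
Expected counts (row total × column total / N):
  Brand X, Young: 350×221/662 = 116.843
  Brand X, Middle: 350×214/662 = 113.142
  Brand X, Older: 350×227/662 = 120.015
  Brand Y, Young: 312×221/662 = 104.157
  Brand Y, Middle: 312×214/662 = 100.858
  Brand Y, Older: 312×227/662 = 106.985
Contributions (O − E)²/E:
  (63 − 116.843)²/116.843 = 24.8117
  (109 − 113.142)²/113.142 = 0.1516
  (178 − 120.015)²/120.015 = 28.0153
  (158 − 104.157)²/104.157 = 27.8336
  (105 − 100.858)²/100.858 = 0.1701
  (49 − 106.985)²/106.985 = 31.4274
χ² = 24.8117 + 0.1516 + 28.0153 + 27.8336 + 0.1701 + 31.4274 = 112.41

112.41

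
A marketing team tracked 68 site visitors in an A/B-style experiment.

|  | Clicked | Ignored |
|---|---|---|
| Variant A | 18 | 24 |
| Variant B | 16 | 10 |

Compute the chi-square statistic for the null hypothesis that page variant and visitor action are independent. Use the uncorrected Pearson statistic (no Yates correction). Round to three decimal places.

Row totals: 42, 26. Column totals: 34, 34. Grand total N = 68.
Expected counts (row total × column total / N):
  Variant A, Clicked: 42×34/68 = 21.0000
  Variant A, Ignored: 42×34/68 = 21.0000
  Variant B, Clicked: 26×34/68 = 13.0000
  Variant B, Ignored: 26×34/68 = 13.0000
Contributions (O − E)²/E:
  (18 − 21.0000)²/21.0000 = 0.4286
  (24 − 21.0000)²/21.0000 = 0.4286
  (16 − 13.0000)²/13.0000 = 0.6923
  (10 − 13.0000)²/13.0000 = 0.6923
χ² = 0.4286 + 0.4286 + 0.6923 + 0.6923 = 2.242

2.242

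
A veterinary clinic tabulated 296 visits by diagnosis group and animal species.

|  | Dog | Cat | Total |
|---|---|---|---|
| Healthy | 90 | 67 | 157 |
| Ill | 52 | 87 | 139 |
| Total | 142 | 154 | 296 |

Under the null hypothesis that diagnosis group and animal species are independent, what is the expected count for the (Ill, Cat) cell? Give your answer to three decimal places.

Row total (Ill) = 139; column total (Cat) = 154; grand total N = 296.
Expected count = (row total × column total) / N = 139 × 154 / 296 = 72.318.

72.318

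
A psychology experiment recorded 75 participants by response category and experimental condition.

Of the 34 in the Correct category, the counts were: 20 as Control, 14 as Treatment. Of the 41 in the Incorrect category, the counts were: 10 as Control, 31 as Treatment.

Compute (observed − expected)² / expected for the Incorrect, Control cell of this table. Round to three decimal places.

Row total (Incorrect) = 41; column total (Control) = 30; N = 75.
Expected count E = 41 × 30 / 75 = 16.4000.
Contribution = (O − E)²/E = (10 − 16.4000)² / 16.4000 = 2.498.

2.498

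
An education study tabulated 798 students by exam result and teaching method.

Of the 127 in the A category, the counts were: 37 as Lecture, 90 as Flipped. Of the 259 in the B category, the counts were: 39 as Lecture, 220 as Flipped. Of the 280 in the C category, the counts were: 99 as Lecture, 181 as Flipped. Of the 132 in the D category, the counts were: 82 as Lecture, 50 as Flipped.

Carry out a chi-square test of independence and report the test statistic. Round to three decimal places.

90.809

Row totals: 127, 259, 280, 132. Column totals: 257, 541. Grand total N = 798.
Expected counts (row total × column total / N):
  A, Lecture: 127×257/798 = 40.9010
  A, Flipped: 127×541/798 = 86.0990
  B, Lecture: 259×257/798 = 83.4123
  B, Flipped: 259×541/798 = 175.5877
  C, Lecture: 280×257/798 = 90.1754
  C, Flipped: 280×541/798 = 189.8246
  D, Lecture: 132×257/798 = 42.5113
  D, Flipped: 132×541/798 = 89.4887
Contributions (O − E)²/E:
  (37 − 40.9010)²/40.9010 = 0.3721
  (90 − 86.0990)²/86.0990 = 0.1767
  (39 − 83.4123)²/83.4123 = 23.6470
  (220 − 175.5877)²/175.5877 = 11.2334
  (99 − 90.1754)²/90.1754 = 0.8636
  (181 − 189.8246)²/189.8246 = 0.4102
  (82 − 42.5113)²/42.5113 = 36.6810
  (50 − 89.4887)²/89.4887 = 17.4252
χ² = 0.3721 + 0.1767 + 23.6470 + 11.2334 + 0.8636 + 0.4102 + 36.6810 + 17.4252 = 90.809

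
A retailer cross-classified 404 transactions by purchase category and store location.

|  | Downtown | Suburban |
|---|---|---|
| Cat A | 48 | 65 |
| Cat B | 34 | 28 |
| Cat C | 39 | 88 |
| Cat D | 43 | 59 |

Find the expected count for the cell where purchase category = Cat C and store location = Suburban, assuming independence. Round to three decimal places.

75.446

Row total (Cat C) = 127; column total (Suburban) = 240; grand total N = 404.
Expected count = (row total × column total) / N = 127 × 240 / 404 = 75.446.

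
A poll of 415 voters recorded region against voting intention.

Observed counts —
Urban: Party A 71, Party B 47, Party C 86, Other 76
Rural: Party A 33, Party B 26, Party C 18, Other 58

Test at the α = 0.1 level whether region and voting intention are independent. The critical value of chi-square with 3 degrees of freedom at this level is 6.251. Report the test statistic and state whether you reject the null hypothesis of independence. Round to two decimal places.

18.39; reject H₀

Row totals: 280, 135. Column totals: 104, 73, 104, 134. Grand total N = 415.
Expected counts (row total × column total / N):
  Urban, Party A: 280×104/415 = 70.169
  Urban, Party B: 280×73/415 = 49.253
  Urban, Party C: 280×104/415 = 70.169
  Urban, Other: 280×134/415 = 90.410
  Rural, Party A: 135×104/415 = 33.831
  Rural, Party B: 135×73/415 = 23.747
  Rural, Party C: 135×104/415 = 33.831
  Rural, Other: 135×134/415 = 43.590
Contributions (O − E)²/E:
  (71 − 70.169)²/70.169 = 0.0098
  (47 − 49.253)²/49.253 = 0.1031
  (86 − 70.169)²/70.169 = 3.5717
  (76 − 90.410)²/90.410 = 2.2967
  (33 − 33.831)²/33.831 = 0.0204
  (26 − 23.747)²/23.747 = 0.2138
  (18 − 33.831)²/33.831 = 7.4080
  (58 − 43.590)²/43.590 = 4.7637
χ² = 0.0098 + 0.1031 + 3.5717 + 2.2967 + 0.0204 + 0.2138 + 7.4080 + 4.7637 = 18.39
df = (2−1)(4−1) = 3. Since 18.39 > 6.251, reject the null hypothesis of independence at α = 0.1.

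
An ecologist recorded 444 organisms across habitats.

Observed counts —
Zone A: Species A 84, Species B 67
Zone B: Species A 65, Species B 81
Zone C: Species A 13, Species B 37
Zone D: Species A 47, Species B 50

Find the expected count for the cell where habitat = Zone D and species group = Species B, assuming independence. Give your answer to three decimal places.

51.340

Row total (Zone D) = 97; column total (Species B) = 235; grand total N = 444.
Expected count = (row total × column total) / N = 97 × 235 / 444 = 51.340.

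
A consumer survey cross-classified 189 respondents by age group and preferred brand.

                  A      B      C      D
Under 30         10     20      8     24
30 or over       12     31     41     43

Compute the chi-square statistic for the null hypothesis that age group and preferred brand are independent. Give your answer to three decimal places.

8.860

Row totals: 62, 127. Column totals: 22, 51, 49, 67. Grand total N = 189.
Expected counts (row total × column total / N):
  Under 30, A: 62×22/189 = 7.21693
  Under 30, B: 62×51/189 = 16.73016
  Under 30, C: 62×49/189 = 16.07407
  Under 30, D: 62×67/189 = 21.97884
  30 or over, A: 127×22/189 = 14.78307
  30 or over, B: 127×51/189 = 34.26984
  30 or over, C: 127×49/189 = 32.92593
  30 or over, D: 127×67/189 = 45.02116
Contributions (O − E)²/E:
  (10 − 7.21693)²/7.21693 = 1.0732
  (20 − 16.73016)²/16.73016 = 0.6391
  (8 − 16.07407)²/16.07407 = 4.0556
  (24 − 21.97884)²/21.97884 = 0.1859
  (12 − 14.78307)²/14.78307 = 0.5239
  (31 − 34.26984)²/34.26984 = 0.3120
  (41 − 32.92593)²/32.92593 = 1.9799
  (43 − 45.02116)²/45.02116 = 0.0907
χ² = 1.0732 + 0.6391 + 4.0556 + 0.1859 + 0.5239 + 0.3120 + 1.9799 + 0.0907 = 8.860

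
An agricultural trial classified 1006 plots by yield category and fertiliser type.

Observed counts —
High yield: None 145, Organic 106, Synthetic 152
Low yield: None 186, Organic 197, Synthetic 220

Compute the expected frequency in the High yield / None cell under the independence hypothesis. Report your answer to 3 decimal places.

Row total (High yield) = 403; column total (None) = 331; grand total N = 1006.
Expected count = (row total × column total) / N = 403 × 331 / 1006 = 132.597.

132.597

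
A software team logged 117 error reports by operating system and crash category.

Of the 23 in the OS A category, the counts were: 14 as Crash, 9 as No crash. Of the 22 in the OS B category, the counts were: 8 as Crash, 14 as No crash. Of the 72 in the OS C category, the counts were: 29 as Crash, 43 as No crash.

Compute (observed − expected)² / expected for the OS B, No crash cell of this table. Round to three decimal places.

0.204

Row total (OS B) = 22; column total (No crash) = 66; N = 117.
Expected count E = 22 × 66 / 117 = 12.4103.
Contribution = (O − E)²/E = (14 − 12.4103)² / 12.4103 = 0.204.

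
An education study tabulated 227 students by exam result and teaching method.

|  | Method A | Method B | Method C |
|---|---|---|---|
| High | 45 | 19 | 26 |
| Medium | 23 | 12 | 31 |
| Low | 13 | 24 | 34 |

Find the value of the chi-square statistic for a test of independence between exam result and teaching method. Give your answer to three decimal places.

19.904

Row totals: 90, 66, 71. Column totals: 81, 55, 91. Grand total N = 227.
Expected counts (row total × column total / N):
  High, Method A: 90×81/227 = 32.11454
  High, Method B: 90×55/227 = 21.80617
  High, Method C: 90×91/227 = 36.07930
  Medium, Method A: 66×81/227 = 23.55066
  Medium, Method B: 66×55/227 = 15.99119
  Medium, Method C: 66×91/227 = 26.45815
  Low, Method A: 71×81/227 = 25.33480
  Low, Method B: 71×55/227 = 17.20264
  Low, Method C: 71×91/227 = 28.46256
Contributions (O − E)²/E:
  (45 − 32.11454)²/32.11454 = 5.1701
  (19 − 21.80617)²/21.80617 = 0.3611
  (26 − 36.07930)²/36.07930 = 2.8158
  (23 − 23.55066)²/23.55066 = 0.0129
  (12 − 15.99119)²/15.99119 = 0.9961
  (31 − 26.45815)²/26.45815 = 0.7797
  (13 − 25.33480)²/25.33480 = 6.0055
  (24 − 17.20264)²/17.20264 = 2.6859
  (34 − 28.46256)²/28.46256 = 1.0773
χ² = 5.1701 + 0.3611 + 2.8158 + 0.0129 + 0.9961 + 0.7797 + 6.0055 + 2.6859 + 1.0773 = 19.904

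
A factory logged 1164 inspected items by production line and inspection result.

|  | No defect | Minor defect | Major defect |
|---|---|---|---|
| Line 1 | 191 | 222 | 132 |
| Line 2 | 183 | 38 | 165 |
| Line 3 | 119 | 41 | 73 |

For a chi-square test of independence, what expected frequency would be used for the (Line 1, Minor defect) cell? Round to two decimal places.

140.93

Row total (Line 1) = 545; column total (Minor defect) = 301; grand total N = 1164.
Expected count = (row total × column total) / N = 545 × 301 / 1164 = 140.93.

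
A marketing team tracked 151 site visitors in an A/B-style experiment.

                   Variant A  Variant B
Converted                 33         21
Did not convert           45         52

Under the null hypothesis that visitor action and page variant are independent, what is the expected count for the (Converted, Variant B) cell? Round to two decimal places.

26.11

Row total (Converted) = 54; column total (Variant B) = 73; grand total N = 151.
Expected count = (row total × column total) / N = 54 × 73 / 151 = 26.11.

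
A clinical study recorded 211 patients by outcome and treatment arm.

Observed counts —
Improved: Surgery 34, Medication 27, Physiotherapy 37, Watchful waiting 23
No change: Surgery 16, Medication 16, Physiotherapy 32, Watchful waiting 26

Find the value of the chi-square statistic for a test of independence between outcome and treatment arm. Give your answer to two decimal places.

Row totals: 121, 90. Column totals: 50, 43, 69, 49. Grand total N = 211.
Expected counts (row total × column total / N):
  Improved, Surgery: 121×50/211 = 28.673
  Improved, Medication: 121×43/211 = 24.659
  Improved, Physiotherapy: 121×69/211 = 39.569
  Improved, Watchful waiting: 121×49/211 = 28.100
  No change, Surgery: 90×50/211 = 21.327
  No change, Medication: 90×43/211 = 18.341
  No change, Physiotherapy: 90×69/211 = 29.431
  No change, Watchful waiting: 90×49/211 = 20.900
Contributions (O − E)²/E:
  (34 − 28.673)²/28.673 = 0.9897
  (27 − 24.659)²/24.659 = 0.2222
  (37 − 39.569)²/39.569 = 0.1668
  (23 − 28.100)²/28.100 = 0.9256
  (16 − 21.327)²/21.327 = 1.3306
  (16 − 18.341)²/18.341 = 0.2988
  (32 − 29.431)²/29.431 = 0.2242
  (26 − 20.900)²/20.900 = 1.2445
χ² = 0.9897 + 0.2222 + 0.1668 + 0.9256 + 1.3306 + 0.2988 + 0.2242 + 1.2445 = 5.40

5.40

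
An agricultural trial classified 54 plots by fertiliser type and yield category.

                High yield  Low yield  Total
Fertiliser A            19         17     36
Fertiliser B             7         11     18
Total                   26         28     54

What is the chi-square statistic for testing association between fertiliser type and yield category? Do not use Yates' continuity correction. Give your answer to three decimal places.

0.927

Grand total N = 54.
Expected counts (row total × column total / N):
  Fertiliser A, High yield: 36×26/54 = 17.3333
  Fertiliser A, Low yield: 36×28/54 = 18.6667
  Fertiliser B, High yield: 18×26/54 = 8.6667
  Fertiliser B, Low yield: 18×28/54 = 9.3333
Contributions (O − E)²/E:
  (19 − 17.3333)²/17.3333 = 0.1603
  (17 − 18.6667)²/18.6667 = 0.1488
  (7 − 8.6667)²/8.6667 = 0.3205
  (11 − 9.3333)²/9.3333 = 0.2976
χ² = 0.1603 + 0.1488 + 0.3205 + 0.2976 = 0.927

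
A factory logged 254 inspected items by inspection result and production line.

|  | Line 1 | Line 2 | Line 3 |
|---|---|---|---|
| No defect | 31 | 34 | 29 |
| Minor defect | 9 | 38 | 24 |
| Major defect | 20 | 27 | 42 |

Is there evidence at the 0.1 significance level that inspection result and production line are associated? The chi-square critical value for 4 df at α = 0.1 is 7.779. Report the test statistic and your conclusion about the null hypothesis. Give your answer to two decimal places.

Row totals: 94, 71, 89. Column totals: 60, 99, 95. Grand total N = 254.
Expected counts (row total × column total / N):
  No defect, Line 1: 94×60/254 = 22.205
  No defect, Line 2: 94×99/254 = 36.638
  No defect, Line 3: 94×95/254 = 35.157
  Minor defect, Line 1: 71×60/254 = 16.772
  Minor defect, Line 2: 71×99/254 = 27.673
  Minor defect, Line 3: 71×95/254 = 26.555
  Major defect, Line 1: 89×60/254 = 21.024
  Major defect, Line 2: 89×99/254 = 34.689
  Major defect, Line 3: 89×95/254 = 33.287
Contributions (O − E)²/E:
  (31 − 22.205)²/22.205 = 3.4835
  (34 − 36.638)²/36.638 = 0.1899
  (29 − 35.157)²/35.157 = 1.0783
  (9 − 16.772)²/16.772 = 3.6015
  (38 − 27.673)²/27.673 = 3.8538
  (24 − 26.555)²/26.555 = 0.2458
  (20 − 21.024)²/21.024 = 0.0499
  (27 − 34.689)²/34.689 = 1.7043
  (42 − 33.287)²/33.287 = 2.2807
χ² = 3.4835 + 0.1899 + 1.0783 + 3.6015 + 3.8538 + 0.2458 + 0.0499 + 1.7043 + 2.2807 = 16.49
df = (3−1)(3−1) = 4. Since 16.49 > 7.779, reject the null hypothesis of independence at α = 0.1.

16.49; reject H₀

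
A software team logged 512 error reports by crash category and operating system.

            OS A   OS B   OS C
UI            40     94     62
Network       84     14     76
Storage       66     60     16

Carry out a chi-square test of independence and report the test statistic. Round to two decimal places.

Row totals: 196, 174, 142. Column totals: 190, 168, 154. Grand total N = 512.
Expected counts (row total × column total / N):
  UI, OS A: 196×190/512 = 72.734
  UI, OS B: 196×168/512 = 64.312
  UI, OS C: 196×154/512 = 58.953
  Network, OS A: 174×190/512 = 64.570
  Network, OS B: 174×168/512 = 57.094
  Network, OS C: 174×154/512 = 52.336
  Storage, OS A: 142×190/512 = 52.695
  Storage, OS B: 142×168/512 = 46.594
  Storage, OS C: 142×154/512 = 42.711
Contributions (O − E)²/E:
  (40 − 72.734)²/72.734 = 14.7320
  (94 − 64.312)²/64.312 = 13.7047
  (62 − 58.953)²/58.953 = 0.1575
  (84 − 64.570)²/64.570 = 5.8468
  (14 − 57.094)²/57.094 = 32.5269
  (76 − 52.336)²/52.336 = 10.6998
  (66 − 52.695)²/52.695 = 3.3594
  (60 − 46.594)²/46.594 = 3.8572
  (16 − 42.711)²/42.711 = 16.7048
χ² = 14.7320 + 13.7047 + 0.1575 + 5.8468 + 32.5269 + 10.6998 + 3.3594 + 3.8572 + 16.7048 = 101.59

101.59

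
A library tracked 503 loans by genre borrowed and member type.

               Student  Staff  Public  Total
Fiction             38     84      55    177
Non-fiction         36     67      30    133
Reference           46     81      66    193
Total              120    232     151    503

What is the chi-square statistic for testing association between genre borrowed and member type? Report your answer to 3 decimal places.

Grand total N = 503.
Expected counts (row total × column total / N):
  Fiction, Student: 177×120/503 = 42.2266
  Fiction, Staff: 177×232/503 = 81.6382
  Fiction, Public: 177×151/503 = 53.1352
  Non-fiction, Student: 133×120/503 = 31.7296
  Non-fiction, Staff: 133×232/503 = 61.3439
  Non-fiction, Public: 133×151/503 = 39.9264
  Reference, Student: 193×120/503 = 46.0437
  Reference, Staff: 193×232/503 = 89.0179
  Reference, Public: 193×151/503 = 57.9384
Contributions (O − E)²/E:
  (38 − 42.2266)²/42.2266 = 0.4231
  (84 − 81.6382)²/81.6382 = 0.0683
  (55 − 53.1352)²/53.1352 = 0.0654
  (36 − 31.7296)²/31.7296 = 0.5747
  (67 − 61.3439)²/61.3439 = 0.5215
  (30 − 39.9264)²/39.9264 = 2.4679
  (46 − 46.0437)²/46.0437 = 0.0000
  (81 − 89.0179)²/89.0179 = 0.7222
  (66 − 57.9384)²/57.9384 = 1.1217
χ² = 0.4231 + 0.0683 + 0.0654 + 0.5747 + 0.5215 + 2.4679 + 0.0000 + 0.7222 + 1.1217 = 5.965

5.965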